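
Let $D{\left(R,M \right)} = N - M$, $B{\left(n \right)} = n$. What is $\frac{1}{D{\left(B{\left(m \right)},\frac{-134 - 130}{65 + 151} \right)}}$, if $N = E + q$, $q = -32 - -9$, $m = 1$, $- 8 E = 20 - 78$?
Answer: $- \frac{36}{523} \approx -0.068834$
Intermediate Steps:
$E = \frac{29}{4}$ ($E = - \frac{20 - 78}{8} = \left(- \frac{1}{8}\right) \left(-58\right) = \frac{29}{4} \approx 7.25$)
$q = -23$ ($q = -32 + 9 = -23$)
$N = - \frac{63}{4}$ ($N = \frac{29}{4} - 23 = - \frac{63}{4} \approx -15.75$)
$D{\left(R,M \right)} = - \frac{63}{4} - M$
$\frac{1}{D{\left(B{\left(m \right)},\frac{-134 - 130}{65 + 151} \right)}} = \frac{1}{- \frac{63}{4} - \frac{-134 - 130}{65 + 151}} = \frac{1}{- \frac{63}{4} - - \frac{264}{216}} = \frac{1}{- \frac{63}{4} - \left(-264\right) \frac{1}{216}} = \frac{1}{- \frac{63}{4} - - \frac{11}{9}} = \frac{1}{- \frac{63}{4} + \frac{11}{9}} = \frac{1}{- \frac{523}{36}} = - \frac{36}{523}$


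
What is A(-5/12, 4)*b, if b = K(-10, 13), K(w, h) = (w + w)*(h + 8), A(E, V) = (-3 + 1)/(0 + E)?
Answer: -2016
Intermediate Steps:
A(E, V) = -2/E
K(w, h) = 2*w*(8 + h) (K(w, h) = (2*w)*(8 + h) = 2*w*(8 + h))
b = -420 (b = 2*(-10)*(8 + 13) = 2*(-10)*21 = -420)
A(-5/12, 4)*b = -2/((-5/12))*(-420) = -2/((-5*1/12))*(-420) = -2/(-5/12)*(-420) = -2*(-12/5)*(-420) = (24/5)*(-420) = -2016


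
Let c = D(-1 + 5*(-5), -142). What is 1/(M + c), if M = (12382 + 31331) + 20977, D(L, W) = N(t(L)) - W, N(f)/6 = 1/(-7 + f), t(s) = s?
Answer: 11/713150 ≈ 1.5425e-5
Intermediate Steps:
N(f) = 6/(-7 + f)
D(L, W) = -W + 6/(-7 + L) (D(L, W) = 6/(-7 + L) - W = -W + 6/(-7 + L))
c = 1560/11 (c = (6 - 1*(-142)*(-7 + (-1 + 5*(-5))))/(-7 + (-1 + 5*(-5))) = (6 - 1*(-142)*(-7 + (-1 - 25)))/(-7 + (-1 - 25)) = (6 - 1*(-142)*(-7 - 26))/(-7 - 26) = (6 - 1*(-142)*(-33))/(-33) = -(6 - 4686)/33 = -1/33*(-4680) = 1560/11 ≈ 141.82)
M = 64690 (M = 43713 + 20977 = 64690)
1/(M + c) = 1/(64690 + 1560/11) = 1/(713150/11) = 11/713150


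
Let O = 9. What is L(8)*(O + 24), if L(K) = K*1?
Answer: 264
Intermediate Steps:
L(K) = K
L(8)*(O + 24) = 8*(9 + 24) = 8*33 = 264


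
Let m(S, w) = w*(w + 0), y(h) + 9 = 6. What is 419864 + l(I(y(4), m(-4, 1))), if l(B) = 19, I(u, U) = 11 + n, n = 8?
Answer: 419883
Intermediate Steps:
y(h) = -3 (y(h) = -9 + 6 = -3)
m(S, w) = w² (m(S, w) = w*w = w²)
I(u, U) = 19 (I(u, U) = 11 + 8 = 19)
419864 + l(I(y(4), m(-4, 1))) = 419864 + 19 = 419883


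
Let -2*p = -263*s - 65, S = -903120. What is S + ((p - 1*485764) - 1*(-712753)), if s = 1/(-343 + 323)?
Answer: -27044203/40 ≈ -6.7611e+5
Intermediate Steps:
s = -1/20 (s = 1/(-20) = -1/20 ≈ -0.050000)
p = 1037/40 (p = -(-263*(-1/20) - 65)/2 = -(263/20 - 65)/2 = -½*(-1037/20) = 1037/40 ≈ 25.925)
S + ((p - 1*485764) - 1*(-712753)) = -903120 + ((1037/40 - 1*485764) - 1*(-712753)) = -903120 + ((1037/40 - 485764) + 712753) = -903120 + (-19429523/40 + 712753) = -903120 + 9080597/40 = -27044203/40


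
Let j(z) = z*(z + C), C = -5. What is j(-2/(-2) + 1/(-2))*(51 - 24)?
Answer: -243/4 ≈ -60.750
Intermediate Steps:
j(z) = z*(-5 + z) (j(z) = z*(z - 5) = z*(-5 + z))
j(-2/(-2) + 1/(-2))*(51 - 24) = ((-2/(-2) + 1/(-2))*(-5 + (-2/(-2) + 1/(-2))))*(51 - 24) = ((-2*(-½) + 1*(-½))*(-5 + (-2*(-½) + 1*(-½))))*27 = ((1 - ½)*(-5 + (1 - ½)))*27 = ((-5 + ½)/2)*27 = ((½)*(-9/2))*27 = -9/4*27 = -243/4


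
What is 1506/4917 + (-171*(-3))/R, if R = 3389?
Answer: 2542085/5554571 ≈ 0.45766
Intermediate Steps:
1506/4917 + (-171*(-3))/R = 1506/4917 - 171*(-3)/3389 = 1506*(1/4917) + 513*(1/3389) = 502/1639 + 513/3389 = 2542085/5554571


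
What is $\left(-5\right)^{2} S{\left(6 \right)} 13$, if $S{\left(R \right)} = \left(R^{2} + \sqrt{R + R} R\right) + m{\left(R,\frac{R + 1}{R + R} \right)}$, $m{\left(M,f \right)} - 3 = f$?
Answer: $\frac{154375}{12} + 3900 \sqrt{3} \approx 19620.0$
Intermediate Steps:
$m{\left(M,f \right)} = 3 + f$
$S{\left(R \right)} = 3 + R^{2} + \sqrt{2} R^{\frac{3}{2}} + \frac{1 + R}{2 R}$ ($S{\left(R \right)} = \left(R^{2} + \sqrt{R + R} R\right) + \left(3 + \frac{R + 1}{R + R}\right) = \left(R^{2} + \sqrt{2 R} R\right) + \left(3 + \frac{1 + R}{2 R}\right) = \left(R^{2} + \sqrt{2} \sqrt{R} R\right) + \left(3 + \left(1 + R\right) \frac{1}{2 R}\right) = \left(R^{2} + \sqrt{2} R^{\frac{3}{2}}\right) + \left(3 + \frac{1 + R}{2 R}\right) = 3 + R^{2} + \sqrt{2} R^{\frac{3}{2}} + \frac{1 + R}{2 R}$)
$\left(-5\right)^{2} S{\left(6 \right)} 13 = \left(-5\right)^{2} \left(\frac{7}{2} + 6^{2} + \frac{1}{2 \cdot 6} + \sqrt{2} \cdot 6^{\frac{3}{2}}\right) 13 = 25 \left(\frac{7}{2} + 36 + \frac{1}{2} \cdot \frac{1}{6} + \sqrt{2} \cdot 6 \sqrt{6}\right) 13 = 25 \left(\frac{7}{2} + 36 + \frac{1}{12} + 12 \sqrt{3}\right) 13 = 25 \left(\frac{475}{12} + 12 \sqrt{3}\right) 13 = \left(\frac{11875}{12} + 300 \sqrt{3}\right) 13 = \frac{154375}{12} + 3900 \sqrt{3}$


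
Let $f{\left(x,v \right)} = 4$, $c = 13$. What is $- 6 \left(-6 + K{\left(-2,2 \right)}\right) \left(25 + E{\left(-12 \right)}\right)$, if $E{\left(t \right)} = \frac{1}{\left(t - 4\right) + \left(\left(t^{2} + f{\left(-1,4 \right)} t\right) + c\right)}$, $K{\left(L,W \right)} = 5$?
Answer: $\frac{4652}{31} \approx 150.06$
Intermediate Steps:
$E{\left(t \right)} = \frac{1}{9 + t^{2} + 5 t}$ ($E{\left(t \right)} = \frac{1}{\left(t - 4\right) + \left(\left(t^{2} + 4 t\right) + 13\right)} = \frac{1}{\left(t - 4\right) + \left(13 + t^{2} + 4 t\right)} = \frac{1}{\left(-4 + t\right) + \left(13 + t^{2} + 4 t\right)} = \frac{1}{9 + t^{2} + 5 t}$)
$- 6 \left(-6 + K{\left(-2,2 \right)}\right) \left(25 + E{\left(-12 \right)}\right) = - 6 \left(-6 + 5\right) \left(25 + \frac{1}{9 + \left(-12\right)^{2} + 5 \left(-12\right)}\right) = \left(-6\right) \left(-1\right) \left(25 + \frac{1}{9 + 144 - 60}\right) = 6 \left(25 + \frac{1}{93}\right) = 6 \cdot \frac{2326}{93} = \frac{4652}{31}$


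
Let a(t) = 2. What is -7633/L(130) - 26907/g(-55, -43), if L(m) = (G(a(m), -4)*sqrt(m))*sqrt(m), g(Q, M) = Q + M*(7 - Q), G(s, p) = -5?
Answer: 12752981/589550 ≈ 21.632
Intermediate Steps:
L(m) = -5*m (L(m) = (-5*sqrt(m))*sqrt(m) = -5*m)
-7633/L(130) - 26907/g(-55, -43) = -7633/((-5*130)) - 26907/(-55 + 7*(-43) - 1*(-43)*(-55)) = -7633/(-650) - 26907/(-55 - 301 - 2365) = -7633*(-1/650) - 26907/(-2721) = 7633/650 - 26907*(-1/2721) = 7633/650 + 8969/907 = 12752981/589550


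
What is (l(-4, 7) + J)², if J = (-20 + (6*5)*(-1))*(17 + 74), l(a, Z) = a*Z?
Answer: 20958084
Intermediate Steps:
l(a, Z) = Z*a
J = -4550 (J = (-20 + 30*(-1))*91 = (-20 - 30)*91 = -50*91 = -4550)
(l(-4, 7) + J)² = (7*(-4) - 4550)² = (-28 - 4550)² = (-4578)² = 20958084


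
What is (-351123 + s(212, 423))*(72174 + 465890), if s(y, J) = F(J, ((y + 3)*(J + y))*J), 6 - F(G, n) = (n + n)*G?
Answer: -26288146879578288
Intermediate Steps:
F(G, n) = 6 - 2*G*n (F(G, n) = 6 - (n + n)*G = 6 - 2*n*G = 6 - 2*G*n)
s(y, J) = 6 - 2*J**2*(3 + y)*(J + y) (s(y, J) = 6 - 2*J*((y + 3)*(J + y))*J = 6 - 2*J*((3 + y)*(J + y))*J = 6 - 2*J*J*(3 + y)*(J + y) = 6 - 2*J**2*(3 + y)*(J + y))
(-351123 + s(212, 423))*(72174 + 465890) = (-351123 + (6 - 2*423**2*(212**2 + 3*423 + 3*212 + 423*212)))*(72174 + 465890) = (-351123 + (6 - 2*178929*(44944 + 1269 + 636 + 89676)))*538064 = (-351123 + (6 - 2*178929*136525))*538064 = (-351123 + (6 - 48856563450))*538064 = (-351123 - 48856563444)*538064 = -48856914567*538064 = -26288146879578288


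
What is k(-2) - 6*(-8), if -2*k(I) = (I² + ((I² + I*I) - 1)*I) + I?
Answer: 54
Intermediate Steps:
k(I) = -I/2 - I²/2 - I*(-1 + 2*I²)/2 (k(I) = -((I² + ((I² + I*I) - 1)*I) + I)/2 = -((I² + ((I² + I²) - 1)*I) + I)/2 = -((I² + (2*I² - 1)*I) + I)/2 = -((I² + (-1 + 2*I²)*I) + I)/2 = -((I² + I*(-1 + 2*I²)) + I)/2 = -(I + I² + I*(-1 + 2*I²))/2 = -I/2 - I²/2 - I*(-1 + 2*I²)/2)
k(-2) - 6*(-8) = -1*(-2)²*(½ - 2) - 6*(-8) = -1*4*(-3/2) + 48 = 6 + 48 = 54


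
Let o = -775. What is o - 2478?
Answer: -3253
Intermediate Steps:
o - 2478 = -775 - 2478 = -3253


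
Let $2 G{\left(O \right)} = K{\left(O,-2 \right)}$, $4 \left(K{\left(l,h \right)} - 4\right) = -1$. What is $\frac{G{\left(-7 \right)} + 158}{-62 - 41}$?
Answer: $- \frac{1279}{824} \approx -1.5522$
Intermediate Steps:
$K{\left(l,h \right)} = \frac{15}{4}$ ($K{\left(l,h \right)} = 4 + \frac{1}{4} \left(-1\right) = 4 - \frac{1}{4} = \frac{15}{4}$)
$G{\left(O \right)} = \frac{15}{8}$ ($G{\left(O \right)} = \frac{1}{2} \cdot \frac{15}{4} = \frac{15}{8}$)
$\frac{G{\left(-7 \right)} + 158}{-62 - 41} = \frac{\frac{15}{8} + 158}{-62 - 41} = \frac{1279}{8 \left(-103\right)} = \frac{1279}{8} \left(- \frac{1}{103}\right) = - \frac{1279}{824}$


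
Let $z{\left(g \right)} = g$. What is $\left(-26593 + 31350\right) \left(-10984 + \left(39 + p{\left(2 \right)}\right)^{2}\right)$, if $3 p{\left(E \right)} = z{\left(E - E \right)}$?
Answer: $-45015491$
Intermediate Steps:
$p{\left(E \right)} = 0$ ($p{\left(E \right)} = \frac{E - E}{3} = \frac{1}{3} \cdot 0 = 0$)
$\left(-26593 + 31350\right) \left(-10984 + \left(39 + p{\left(2 \right)}\right)^{2}\right) = \left(-26593 + 31350\right) \left(-10984 + \left(39 + 0\right)^{2}\right) = 4757 \left(-10984 + 39^{2}\right) = 4757 \left(-10984 + 1521\right) = 4757 \left(-9463\right) = -45015491$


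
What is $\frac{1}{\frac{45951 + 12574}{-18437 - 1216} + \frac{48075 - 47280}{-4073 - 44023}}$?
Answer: $- \frac{35008544}{104831205} \approx -0.33395$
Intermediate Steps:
$\frac{1}{\frac{45951 + 12574}{-18437 - 1216} + \frac{48075 - 47280}{-4073 - 44023}} = \frac{1}{\frac{58525}{-19653} + \frac{795}{-48096}} = \frac{1}{58525 \left(- \frac{1}{19653}\right) + 795 \left(- \frac{1}{48096}\right)} = \frac{1}{- \frac{58525}{19653} - \frac{265}{16032}} = \frac{1}{- \frac{104831205}{35008544}} = - \frac{35008544}{104831205}$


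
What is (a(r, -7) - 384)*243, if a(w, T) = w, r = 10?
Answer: -90882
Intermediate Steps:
(a(r, -7) - 384)*243 = (10 - 384)*243 = -374*243 = -90882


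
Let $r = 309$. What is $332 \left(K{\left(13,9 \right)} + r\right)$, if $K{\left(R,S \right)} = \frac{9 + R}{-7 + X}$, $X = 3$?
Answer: $100762$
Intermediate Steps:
$K{\left(R,S \right)} = - \frac{9}{4} - \frac{R}{4}$ ($K{\left(R,S \right)} = \frac{9 + R}{-7 + 3} = \frac{9 + R}{-4} = \left(9 + R\right) \left(- \frac{1}{4}\right) = - \frac{9}{4} - \frac{R}{4}$)
$332 \left(K{\left(13,9 \right)} + r\right) = 332 \left(\left(- \frac{9}{4} - \frac{13}{4}\right) + 309\right) = 332 \left(- \frac{11}{2} + 309\right) = 332 \cdot \frac{607}{2} = 100762$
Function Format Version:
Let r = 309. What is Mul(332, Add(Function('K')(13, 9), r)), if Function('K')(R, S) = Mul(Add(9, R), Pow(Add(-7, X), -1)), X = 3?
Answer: 100762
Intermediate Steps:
Function('K')(R, S) = Add(Rational(-9, 4), Mul(Rational(-1, 4), R)) (Function('K')(R, S) = Mul(Add(9, R), Pow(Add(-7, 3), -1)) = Mul(Add(9, R), Pow(-4, -1)) = Mul(Add(9, R), Rational(-1, 4)) = Add(Rational(-9, 4), Mul(Rational(-1, 4), R)))
Mul(332, Add(Function('K')(13, 9), r)) = Mul(332, Add(Add(Rational(-9, 4), Mul(Rational(-1, 4), 13)), 309)) = Mul(332, Add(Add(Rational(-9, 4), Rational(-13, 4)), 309)) = Mul(332, Add(Rational(-11, 2), 309)) = Mul(332, Rational(607, 2)) = 100762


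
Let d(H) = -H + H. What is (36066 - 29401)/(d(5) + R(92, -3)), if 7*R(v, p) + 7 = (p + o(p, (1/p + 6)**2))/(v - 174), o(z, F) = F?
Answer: -17215695/2714 ≈ -6343.3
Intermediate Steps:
d(H) = 0
R(v, p) = -1 + (p + (6 + 1/p)**2)/(7*(-174 + v)) (R(v, p) = -1 + ((p + (1/p + 6)**2)/(v - 174))/7 = -1 + ((p + (6 + 1/p)**2)/(-174 + v))/7 = -1 + (p + (6 + 1/p)**2)/(7*(-174 + v)))
(36066 - 29401)/(d(5) + R(92, -3)) = (36066 - 29401)/(0 + (1/7)*((1 + 6*(-3))**2 + (-3)**2*(1218 - 3 - 7*92))/((-3)**2*(-174 + 92))) = 6665/(0 + (1/7)*(1/9)*((1 - 18)**2 + 9*(1218 - 3 - 644))/(-82)) = 6665/(0 + (1/7)*(1/9)*(-1/82)*((-17)**2 + 9*571)) = 6665/(0 + (1/7)*(1/9)*(-1/82)*(289 + 5139)) = 6665/(0 + (1/7)*(1/9)*(-1/82)*5428) = 6665/(0 - 2714/2583) = 6665/(-2714/2583) = 6665*(-2583/2714) = -17215695/2714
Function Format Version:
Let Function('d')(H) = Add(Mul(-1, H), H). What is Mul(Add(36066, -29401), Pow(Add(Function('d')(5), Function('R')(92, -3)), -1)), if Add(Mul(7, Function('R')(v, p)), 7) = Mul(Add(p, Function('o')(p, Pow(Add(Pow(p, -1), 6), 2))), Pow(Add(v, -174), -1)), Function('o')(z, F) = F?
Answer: Rational(-17215695, 2714) ≈ -6343.3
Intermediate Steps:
Function('d')(H) = 0
Function('R')(v, p) = Add(-1, Mul(Rational(1, 7), Pow(Add(-174, v), -1), Add(p, Pow(Add(6, Pow(p, -1)), 2)))) (Function('R')(v, p) = Add(-1, Mul(Rational(1, 7), Mul(Add(p, Pow(Add(Pow(p, -1), 6), 2)), Pow(Add(v, -174), -1)))) = Add(-1, Mul(Rational(1, 7), Mul(Add(p, Pow(Add(6, Pow(p, -1)), 2)), Pow(Add(-174, v), -1)))) = Add(-1, Mul(Rational(1, 7), Mul(Pow(Add(-174, v), -1), Add(p, Pow(Add(6, Pow(p, -1)), 2))))) = Add(-1, Mul(Rational(1, 7), Pow(Add(-174, v), -1), Add(p, Pow(Add(6, Pow(p, -1)), 2)))))
Mul(Add(36066, -29401), Pow(Add(Function('d')(5), Function('R')(92, -3)), -1)) = Mul(Add(36066, -29401), Pow(Add(0, Mul(Rational(1, 7), Pow(-3, -2), Pow(Add(-174, 92), -1), Add(Pow(Add(1, Mul(6, -3)), 2), Mul(Pow(-3, 2), Add(1218, -3, Mul(-7, 92)))))), -1)) = Mul(6665, Pow(Add(0, Mul(Rational(1, 7), Rational(1, 9), Pow(-82, -1), Add(Pow(Add(1, -18), 2), Mul(9, Add(1218, -3, -644))))), -1)) = Mul(6665, Pow(Add(0, Mul(Rational(1, 7), Rational(1, 9), Rational(-1, 82), Add(Pow(-17, 2), Mul(9, 571)))), -1)) = Mul(6665, Pow(Add(0, Mul(Rational(1, 7), Rational(1, 9), Rational(-1, 82), Add(289, 5139))), -1)) = Mul(6665, Pow(Add(0, Mul(Rational(1, 7), Rational(1, 9), Rational(-1, 82), 5428)), -1)) = Mul(6665, Pow(Add(0, Rational(-2714, 2583)), -1)) = Mul(6665, Pow(Rational(-2714, 2583), -1)) = Mul(6665, Rational(-2583, 2714)) = Rational(-17215695, 2714)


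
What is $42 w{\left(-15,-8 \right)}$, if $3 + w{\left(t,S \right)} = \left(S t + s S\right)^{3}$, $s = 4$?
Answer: $28621698$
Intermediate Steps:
$w{\left(t,S \right)} = -3 + \left(4 S + S t\right)^{3}$ ($w{\left(t,S \right)} = -3 + \left(S t + 4 S\right)^{3} = -3 + \left(4 S + S t\right)^{3}$)
$42 w{\left(-15,-8 \right)} = 42 \left(-3 + \left(-8\right)^{3} \left(4 - 15\right)^{3}\right) = 42 \left(-3 - 512 \left(-11\right)^{3}\right) = 42 \left(-3 - -681472\right) = 42 \left(-3 + 681472\right) = 42 \cdot 681469 = 28621698$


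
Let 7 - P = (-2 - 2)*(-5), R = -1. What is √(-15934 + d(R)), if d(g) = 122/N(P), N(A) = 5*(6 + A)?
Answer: 2*I*√4880855/35 ≈ 126.24*I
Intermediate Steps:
P = -13 (P = 7 - (-2 - 2)*(-5) = 7 - (-4)*(-5) = 7 - 1*20 = 7 - 20 = -13)
N(A) = 30 + 5*A
d(g) = -122/35 (d(g) = 122/(30 + 5*(-13)) = 122/(30 - 65) = 122/(-35) = 122*(-1/35) = -122/35)
√(-15934 + d(R)) = √(-15934 - 122/35) = √(-557812/35) = 2*I*√4880855/35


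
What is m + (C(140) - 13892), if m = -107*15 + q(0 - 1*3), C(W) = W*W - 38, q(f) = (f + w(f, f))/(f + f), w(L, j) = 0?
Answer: 8131/2 ≈ 4065.5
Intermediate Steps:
q(f) = ½ (q(f) = (f + 0)/(f + f) = f/((2*f)) = f*(1/(2*f)) = ½)
C(W) = -38 + W² (C(W) = W² - 38 = -38 + W²)
m = -3209/2 (m = -107*15 + ½ = -1605 + ½ = -3209/2 ≈ -1604.5)
m + (C(140) - 13892) = -3209/2 + ((-38 + 140²) - 13892) = -3209/2 + ((-38 + 19600) - 13892) = -3209/2 + (19562 - 13892) = -3209/2 + 5670 = 8131/2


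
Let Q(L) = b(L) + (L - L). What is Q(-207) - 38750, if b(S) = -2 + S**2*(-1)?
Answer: -81601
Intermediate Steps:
b(S) = -2 - S**2
Q(L) = -2 - L**2 (Q(L) = (-2 - L**2) + (L - L) = (-2 - L**2) + 0 = -2 - L**2)
Q(-207) - 38750 = (-2 - 1*(-207)**2) - 38750 = (-2 - 1*42849) - 38750 = (-2 - 42849) - 38750 = -42851 - 38750 = -81601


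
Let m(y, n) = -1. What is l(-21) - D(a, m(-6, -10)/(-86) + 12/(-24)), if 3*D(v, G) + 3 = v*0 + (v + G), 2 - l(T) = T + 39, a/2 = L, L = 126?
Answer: -4250/43 ≈ -98.837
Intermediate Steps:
a = 252 (a = 2*126 = 252)
l(T) = -37 - T (l(T) = 2 - (T + 39) = 2 - (39 + T) = 2 + (-39 - T) = -37 - T)
D(v, G) = -1 + G/3 + v/3 (D(v, G) = -1 + (v*0 + (v + G))/3 = -1 + (0 + (G + v))/3 = -1 + (G + v)/3 = -1 + (G/3 + v/3) = -1 + G/3 + v/3)
l(-21) - D(a, m(-6, -10)/(-86) + 12/(-24)) = (-37 - 1*(-21)) - (-1 + (-1/(-86) + 12/(-24))/3 + (1/3)*252) = (-37 + 21) - (-1 + (-1*(-1/86) + 12*(-1/24))/3 + 84) = -16 - (-1 + (1/86 - 1/2)/3 + 84) = -16 - (-1 + (1/3)*(-21/43) + 84) = -16 - (-1 - 7/43 + 84) = -16 - 1*3562/43 = -16 - 3562/43 = -4250/43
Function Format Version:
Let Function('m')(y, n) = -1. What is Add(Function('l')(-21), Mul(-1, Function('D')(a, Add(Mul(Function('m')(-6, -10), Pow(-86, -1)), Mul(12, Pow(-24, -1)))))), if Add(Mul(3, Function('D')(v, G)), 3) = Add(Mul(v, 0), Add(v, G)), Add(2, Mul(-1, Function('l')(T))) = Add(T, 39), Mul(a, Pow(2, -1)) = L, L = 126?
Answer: Rational(-4250, 43) ≈ -98.837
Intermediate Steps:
a = 252 (a = Mul(2, 126) = 252)
Function('l')(T) = Add(-37, Mul(-1, T)) (Function('l')(T) = Add(2, Mul(-1, Add(T, 39))) = Add(2, Mul(-1, Add(39, T))) = Add(2, Add(-39, Mul(-1, T))) = Add(-37, Mul(-1, T)))
Function('D')(v, G) = Add(-1, Mul(Rational(1, 3), G), Mul(Rational(1, 3), v)) (Function('D')(v, G) = Add(-1, Mul(Rational(1, 3), Add(Mul(v, 0), Add(v, G)))) = Add(-1, Mul(Rational(1, 3), Add(0, Add(G, v)))) = Add(-1, Mul(Rational(1, 3), Add(G, v))) = Add(-1, Add(Mul(Rational(1, 3), G), Mul(Rational(1, 3), v))) = Add(-1, Mul(Rational(1, 3), G), Mul(Rational(1, 3), v)))
Add(Function('l')(-21), Mul(-1, Function('D')(a, Add(Mul(Function('m')(-6, -10), Pow(-86, -1)), Mul(12, Pow(-24, -1)))))) = Add(Add(-37, Mul(-1, -21)), Mul(-1, Add(-1, Mul(Rational(1, 3), Add(Mul(-1, Pow(-86, -1)), Mul(12, Pow(-24, -1)))), Mul(Rational(1, 3), 252)))) = Add(Add(-37, 21), Mul(-1, Add(-1, Mul(Rational(1, 3), Add(Mul(-1, Rational(-1, 86)), Mul(12, Rational(-1, 24)))), 84))) = Add(-16, Mul(-1, Add(-1, Mul(Rational(1, 3), Add(Rational(1, 86), Rational(-1, 2))), 84))) = Add(-16, Mul(-1, Add(-1, Mul(Rational(1, 3), Rational(-21, 43)), 84))) = Add(-16, Mul(-1, Add(-1, Rational(-7, 43), 84))) = Add(-16, Mul(-1, Rational(3562, 43))) = Add(-16, Rational(-3562, 43)) = Rational(-4250, 43)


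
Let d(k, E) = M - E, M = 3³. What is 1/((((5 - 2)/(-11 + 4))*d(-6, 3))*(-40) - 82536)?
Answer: -7/574872 ≈ -1.2177e-5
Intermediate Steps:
M = 27
d(k, E) = 27 - E
1/((((5 - 2)/(-11 + 4))*d(-6, 3))*(-40) - 82536) = 1/((((5 - 2)/(-11 + 4))*(27 - 1*3))*(-40) - 82536) = 1/(((3/(-7))*(27 - 3))*(-40) - 82536) = 1/(((3*(-⅐))*24)*(-40) - 82536) = 1/(-3/7*24*(-40) - 82536) = 1/(-72/7*(-40) - 82536) = 1/(2880/7 - 82536) = 1/(-574872/7) = -7/574872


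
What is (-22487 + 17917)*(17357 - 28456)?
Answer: 50722430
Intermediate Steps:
(-22487 + 17917)*(17357 - 28456) = -4570*(-11099) = 50722430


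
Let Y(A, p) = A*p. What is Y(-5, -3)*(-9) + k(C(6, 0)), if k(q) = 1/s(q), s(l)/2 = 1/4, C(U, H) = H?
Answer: -133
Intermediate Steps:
s(l) = 1/2 (s(l) = 2/4 = 2*(1/4) = 1/2)
k(q) = 2 (k(q) = 1/(1/2) = 1*2 = 2)
Y(-5, -3)*(-9) + k(C(6, 0)) = -5*(-3)*(-9) + 2 = 15*(-9) + 2 = -135 + 2 = -133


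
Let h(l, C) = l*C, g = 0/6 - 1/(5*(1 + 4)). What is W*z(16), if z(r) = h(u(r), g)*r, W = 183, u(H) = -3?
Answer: 8784/25 ≈ 351.36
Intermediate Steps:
g = -1/25 (g = 0*(1/6) - 1/(5*5) = 0 - 1/25 = -1/25 ≈ -0.040000)
h(l, C) = C*l
z(r) = 3*r/25 (z(r) = (-1/25*(-3))*r = 3*r/25)
W*z(16) = 183*((3/25)*16) = 183*(48/25) = 8784/25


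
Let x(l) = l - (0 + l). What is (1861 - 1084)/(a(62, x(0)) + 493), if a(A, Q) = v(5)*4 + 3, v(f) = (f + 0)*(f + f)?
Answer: 259/232 ≈ 1.1164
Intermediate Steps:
v(f) = 2*f² (v(f) = f*(2*f) = 2*f²)
x(l) = 0 (x(l) = l - l = 0)
a(A, Q) = 203 (a(A, Q) = (2*5²)*4 + 3 = (2*25)*4 + 3 = 50*4 + 3 = 200 + 3 = 203)
(1861 - 1084)/(a(62, x(0)) + 493) = (1861 - 1084)/(203 + 493) = 777/696 = 777*(1/696) = 259/232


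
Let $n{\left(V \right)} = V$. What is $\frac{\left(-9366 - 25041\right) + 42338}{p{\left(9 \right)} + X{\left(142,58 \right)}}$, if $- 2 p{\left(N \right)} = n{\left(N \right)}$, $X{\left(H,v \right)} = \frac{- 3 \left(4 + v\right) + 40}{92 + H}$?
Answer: $- \frac{168714}{109} \approx -1547.8$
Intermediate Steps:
$X{\left(H,v \right)} = \frac{28 - 3 v}{92 + H}$ ($X{\left(H,v \right)} = \frac{\left(-12 - 3 v\right) + 40}{92 + H} = \frac{28 - 3 v}{92 + H}$)
$p{\left(N \right)} = - \frac{N}{2}$
$\frac{\left(-9366 - 25041\right) + 42338}{p{\left(9 \right)} + X{\left(142,58 \right)}} = \frac{\left(-9366 - 25041\right) + 42338}{\left(- \frac{1}{2}\right) 9 + \frac{28 - 174}{92 + 142}} = \frac{\left(-9366 - 25041\right) + 42338}{- \frac{9}{2} + \frac{28 - 174}{234}} = \frac{-34407 + 42338}{- \frac{9}{2} + \frac{1}{234} \left(-146\right)} = \frac{7931}{- \frac{9}{2} - \frac{73}{117}} = \frac{7931}{- \frac{1199}{234}} = 7931 \left(- \frac{234}{1199}\right) = - \frac{168714}{109}$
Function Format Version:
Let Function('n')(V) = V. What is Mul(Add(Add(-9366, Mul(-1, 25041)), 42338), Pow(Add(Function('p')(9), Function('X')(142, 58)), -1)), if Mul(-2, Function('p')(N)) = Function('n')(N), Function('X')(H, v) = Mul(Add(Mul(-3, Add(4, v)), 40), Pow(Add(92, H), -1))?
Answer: Rational(-168714, 109) ≈ -1547.8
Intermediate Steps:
Function('X')(H, v) = Mul(Pow(Add(92, H), -1), Add(28, Mul(-3, v))) (Function('X')(H, v) = Mul(Add(Add(-12, Mul(-3, v)), 40), Pow(Add(92, H), -1)) = Mul(Add(28, Mul(-3, v)), Pow(Add(92, H), -1)) = Mul(Pow(Add(92, H), -1), Add(28, Mul(-3, v))))
Function('p')(N) = Mul(Rational(-1, 2), N)
Mul(Add(Add(-9366, Mul(-1, 25041)), 42338), Pow(Add(Function('p')(9), Function('X')(142, 58)), -1)) = Mul(Add(Add(-9366, Mul(-1, 25041)), 42338), Pow(Add(Mul(Rational(-1, 2), 9), Mul(Pow(Add(92, 142), -1), Add(28, Mul(-3, 58)))), -1)) = Mul(Add(Add(-9366, -25041), 42338), Pow(Add(Rational(-9, 2), Mul(Pow(234, -1), Add(28, -174))), -1)) = Mul(Add(-34407, 42338), Pow(Add(Rational(-9, 2), Mul(Rational(1, 234), -146)), -1)) = Mul(7931, Pow(Add(Rational(-9, 2), Rational(-73, 117)), -1)) = Mul(7931, Pow(Rational(-1199, 234), -1)) = Mul(7931, Rational(-234, 1199)) = Rational(-168714, 109)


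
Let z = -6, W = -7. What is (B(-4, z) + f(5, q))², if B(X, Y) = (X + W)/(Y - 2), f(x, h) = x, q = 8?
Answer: 2601/64 ≈ 40.641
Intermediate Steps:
B(X, Y) = (-7 + X)/(-2 + Y) (B(X, Y) = (X - 7)/(Y - 2) = (-7 + X)/(-2 + Y))
(B(-4, z) + f(5, q))² = ((-7 - 4)/(-2 - 6) + 5)² = (-11/(-8) + 5)² = (-⅛*(-11) + 5)² = (11/8 + 5)² = (51/8)² = 2601/64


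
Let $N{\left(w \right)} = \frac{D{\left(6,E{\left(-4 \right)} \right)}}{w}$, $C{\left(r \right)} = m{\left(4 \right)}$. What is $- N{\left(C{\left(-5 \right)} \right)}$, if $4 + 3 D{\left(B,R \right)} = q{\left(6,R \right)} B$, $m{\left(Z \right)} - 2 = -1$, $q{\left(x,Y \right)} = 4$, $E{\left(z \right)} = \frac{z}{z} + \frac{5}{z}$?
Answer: $- \frac{20}{3} \approx -6.6667$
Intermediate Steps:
$E{\left(z \right)} = 1 + \frac{5}{z}$
$m{\left(Z \right)} = 1$ ($m{\left(Z \right)} = 2 - 1 = 1$)
$C{\left(r \right)} = 1$
$D{\left(B,R \right)} = - \frac{4}{3} + \frac{4 B}{3}$
$N{\left(w \right)} = \frac{20}{3 w}$ ($N{\left(w \right)} = \frac{- \frac{4}{3} + \frac{4}{3} \cdot 6}{w} = \frac{- \frac{4}{3} + 8}{w} = \frac{20}{3 w}$)
$- N{\left(C{\left(-5 \right)} \right)} = - \frac{20}{3 \cdot 1} = - \frac{20 \cdot 1}{3} = \left(-1\right) \frac{20}{3} = - \frac{20}{3}$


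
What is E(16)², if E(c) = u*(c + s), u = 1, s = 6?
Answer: 484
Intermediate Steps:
E(c) = 6 + c (E(c) = 1*(c + 6) = 1*(6 + c) = 6 + c)
E(16)² = (6 + 16)² = 22² = 484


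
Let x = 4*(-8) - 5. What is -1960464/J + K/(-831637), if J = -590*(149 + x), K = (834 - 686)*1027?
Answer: 101271906493/3434660810 ≈ 29.485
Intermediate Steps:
K = 151996 (K = 148*1027 = 151996)
x = -37 (x = -32 - 5 = -37)
J = -66080 (J = -590*(149 - 37) = -590*112 = -66080)
-1960464/J + K/(-831637) = -1960464/(-66080) + 151996/(-831637) = -1960464*(-1/66080) + 151996*(-1/831637) = 122529/4130 - 151996/831637 = 101271906493/3434660810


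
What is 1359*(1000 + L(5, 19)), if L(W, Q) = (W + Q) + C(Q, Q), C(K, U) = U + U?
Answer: 1443258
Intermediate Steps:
C(K, U) = 2*U
L(W, Q) = W + 3*Q (L(W, Q) = (W + Q) + 2*Q = (Q + W) + 2*Q = W + 3*Q)
1359*(1000 + L(5, 19)) = 1359*(1000 + (5 + 3*19)) = 1359*(1000 + (5 + 57)) = 1359*(1000 + 62) = 1359*1062 = 1443258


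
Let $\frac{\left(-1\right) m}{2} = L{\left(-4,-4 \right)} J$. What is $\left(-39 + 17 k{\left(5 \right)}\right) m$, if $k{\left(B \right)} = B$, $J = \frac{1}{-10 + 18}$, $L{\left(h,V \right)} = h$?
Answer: $46$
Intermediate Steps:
$J = \frac{1}{8} \approx 0.125$
$m = 1$ ($m = - 2 \left(\left(-4\right) \frac{1}{8}\right) = \left(-2\right) \left(- \frac{1}{2}\right) = 1$)
$\left(-39 + 17 k{\left(5 \right)}\right) m = \left(-39 + 17 \cdot 5\right) 1 = \left(-39 + 85\right) 1 = 46 \cdot 1 = 46$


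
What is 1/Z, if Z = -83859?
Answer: -1/83859 ≈ -1.1925e-5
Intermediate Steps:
1/Z = 1/(-83859) = -1/83859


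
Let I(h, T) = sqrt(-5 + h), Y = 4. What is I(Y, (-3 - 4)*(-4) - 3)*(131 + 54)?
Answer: 185*I ≈ 185.0*I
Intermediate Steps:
I(Y, (-3 - 4)*(-4) - 3)*(131 + 54) = sqrt(-5 + 4)*(131 + 54) = sqrt(-1)*185 = I*185 = 185*I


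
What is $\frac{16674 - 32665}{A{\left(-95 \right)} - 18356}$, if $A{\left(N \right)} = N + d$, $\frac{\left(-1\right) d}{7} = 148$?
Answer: $\frac{15991}{19487} \approx 0.8206$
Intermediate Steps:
$d = -1036$ ($d = \left(-7\right) 148 = -1036$)
$A{\left(N \right)} = -1036 + N$ ($A{\left(N \right)} = N - 1036 = -1036 + N$)
$\frac{16674 - 32665}{A{\left(-95 \right)} - 18356} = \frac{16674 - 32665}{\left(-1036 - 95\right) - 18356} = - \frac{15991}{-1131 - 18356} = - \frac{15991}{-19487} = \left(-15991\right) \left(- \frac{1}{19487}\right) = \frac{15991}{19487}$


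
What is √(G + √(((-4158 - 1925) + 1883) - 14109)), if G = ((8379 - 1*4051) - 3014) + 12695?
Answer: √(14009 + I*√18309) ≈ 118.36 + 0.5716*I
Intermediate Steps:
G = 14009 (G = ((8379 - 4051) - 3014) + 12695 = (4328 - 3014) + 12695 = 1314 + 12695 = 14009)
√(G + √(((-4158 - 1925) + 1883) - 14109)) = √(14009 + √(((-4158 - 1925) + 1883) - 14109)) = √(14009 + √((-6083 + 1883) - 14109)) = √(14009 + √(-4200 - 14109)) = √(14009 + √(-18309)) = √(14009 + I*√18309)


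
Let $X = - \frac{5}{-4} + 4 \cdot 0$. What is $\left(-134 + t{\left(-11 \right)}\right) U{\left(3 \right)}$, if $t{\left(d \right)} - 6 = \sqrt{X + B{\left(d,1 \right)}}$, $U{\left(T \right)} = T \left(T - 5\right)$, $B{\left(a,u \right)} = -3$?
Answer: $768 - 3 i \sqrt{7} \approx 768.0 - 7.9373 i$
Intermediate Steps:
$X = \frac{5}{4}$ ($X = \left(-5\right) \left(- \frac{1}{4}\right) + 0 = \frac{5}{4} + 0 = \frac{5}{4} \approx 1.25$)
$U{\left(T \right)} = T \left(-5 + T\right)$
$t{\left(d \right)} = 6 + \frac{i \sqrt{7}}{2}$ ($t{\left(d \right)} = 6 + \sqrt{\frac{5}{4} - 3} = 6 + \sqrt{- \frac{7}{4}} = 6 + \frac{i \sqrt{7}}{2}$)
$\left(-134 + t{\left(-11 \right)}\right) U{\left(3 \right)} = \left(-134 + \left(6 + \frac{i \sqrt{7}}{2}\right)\right) 3 \left(-5 + 3\right) = \left(-128 + \frac{i \sqrt{7}}{2}\right) 3 \left(-2\right) = \left(-128 + \frac{i \sqrt{7}}{2}\right) \left(-6\right) = 768 - 3 i \sqrt{7}$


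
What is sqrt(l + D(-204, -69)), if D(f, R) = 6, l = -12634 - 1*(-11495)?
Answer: I*sqrt(1133) ≈ 33.66*I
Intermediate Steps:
l = -1139 (l = -12634 + 11495 = -1139)
sqrt(l + D(-204, -69)) = sqrt(-1139 + 6) = sqrt(-1133) = I*sqrt(1133)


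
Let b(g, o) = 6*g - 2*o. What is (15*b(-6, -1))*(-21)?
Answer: 10710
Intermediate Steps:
b(g, o) = -2*o + 6*g
(15*b(-6, -1))*(-21) = (15*(-2*(-1) + 6*(-6)))*(-21) = (15*(2 - 36))*(-21) = (15*(-34))*(-21) = -510*(-21) = 10710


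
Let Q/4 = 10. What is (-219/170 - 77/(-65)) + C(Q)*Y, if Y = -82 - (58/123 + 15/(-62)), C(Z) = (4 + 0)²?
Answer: -11087700617/8426730 ≈ -1315.8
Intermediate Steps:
Q = 40 (Q = 4*10 = 40)
C(Z) = 16 (C(Z) = 4² = 16)
Y = -627083/7626 (Y = -82 - (58*(1/123) + 15*(-1/62)) = -82 - (58/123 - 15/62) = -82 - 1*1751/7626 = -82 - 1751/7626 = -627083/7626 ≈ -82.230)
(-219/170 - 77/(-65)) + C(Q)*Y = (-219/170 - 77/(-65)) + 16*(-627083/7626) = (-219*1/170 - 77*(-1/65)) - 5016664/3813 = (-219/170 + 77/65) - 5016664/3813 = -229/2210 - 5016664/3813 = -11087700617/8426730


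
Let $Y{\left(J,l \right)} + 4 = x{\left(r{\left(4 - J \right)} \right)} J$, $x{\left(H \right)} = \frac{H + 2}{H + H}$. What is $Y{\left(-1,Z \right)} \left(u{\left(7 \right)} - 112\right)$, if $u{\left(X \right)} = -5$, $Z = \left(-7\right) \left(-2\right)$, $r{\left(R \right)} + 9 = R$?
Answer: $\frac{1989}{4} \approx 497.25$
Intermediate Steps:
$r{\left(R \right)} = -9 + R$
$Z = 14$
$x{\left(H \right)} = \frac{2 + H}{2 H}$
$Y{\left(J,l \right)} = -4 + \frac{J \left(-3 - J\right)}{2 \left(-5 - J\right)}$ ($Y{\left(J,l \right)} = -4 + \frac{2 - \left(5 + J\right)}{2 \left(-9 - \left(-4 + J\right)\right)} J = -4 + \frac{2 - \left(5 + J\right)}{2 \left(-5 - J\right)} J = -4 + \frac{-3 - J}{2 \left(-5 - J\right)} J = -4 + \frac{J \left(-3 - J\right)}{2 \left(-5 - J\right)}$)
$Y{\left(-1,Z \right)} \left(u{\left(7 \right)} - 112\right) = \frac{-40 + \left(-1\right)^{2} - -5}{2 \left(5 - 1\right)} \left(-5 - 112\right) = \frac{-40 + 1 + 5}{2 \cdot 4} \left(-117\right) = \frac{1}{2} \cdot \frac{1}{4} \left(-34\right) \left(-117\right) = \left(- \frac{17}{4}\right) \left(-117\right) = \frac{1989}{4}$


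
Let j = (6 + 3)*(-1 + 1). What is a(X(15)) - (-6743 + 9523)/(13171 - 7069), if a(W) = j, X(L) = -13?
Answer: -1390/3051 ≈ -0.45559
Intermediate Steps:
j = 0 (j = 9*0 = 0)
a(W) = 0
a(X(15)) - (-6743 + 9523)/(13171 - 7069) = 0 - (-6743 + 9523)/(13171 - 7069) = 0 - 2780/6102 = 0 - 1*1390/3051 = 0 - 1390/3051 = -1390/3051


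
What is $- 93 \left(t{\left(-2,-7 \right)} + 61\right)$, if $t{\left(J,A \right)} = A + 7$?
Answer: $-5673$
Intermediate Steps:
$t{\left(J,A \right)} = 7 + A$
$- 93 \left(t{\left(-2,-7 \right)} + 61\right) = - 93 \left(\left(7 - 7\right) + 61\right) = - 93 \left(0 + 61\right) = \left(-93\right) 61 = -5673$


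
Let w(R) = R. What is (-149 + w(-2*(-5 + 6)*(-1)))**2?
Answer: 21609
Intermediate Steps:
(-149 + w(-2*(-5 + 6)*(-1)))**2 = (-149 - 2*(-5 + 6)*(-1))**2 = (-149 - 2*1*(-1))**2 = (-149 - 2*(-1))**2 = (-149 + 2)**2 = (-147)**2 = 21609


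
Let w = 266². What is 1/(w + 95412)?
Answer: 1/166168 ≈ 6.0180e-6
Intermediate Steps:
w = 70756
1/(w + 95412) = 1/(70756 + 95412) = 1/166168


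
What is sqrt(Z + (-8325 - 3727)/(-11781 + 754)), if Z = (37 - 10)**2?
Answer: 11*sqrt(733681445)/11027 ≈ 27.020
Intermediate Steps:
Z = 729 (Z = 27**2 = 729)
sqrt(Z + (-8325 - 3727)/(-11781 + 754)) = sqrt(729 + (-8325 - 3727)/(-11781 + 754)) = sqrt(729 - 12052/(-11027)) = sqrt(729 - 12052*(-1/11027)) = sqrt(729 + 12052/11027) = sqrt(8050735/11027) = 11*sqrt(733681445)/11027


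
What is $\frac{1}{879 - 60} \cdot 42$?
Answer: $\frac{2}{39} \approx 0.051282$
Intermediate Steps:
$\frac{1}{879 - 60} \cdot 42 = \frac{1}{819} \cdot 42 = \frac{2}{39}$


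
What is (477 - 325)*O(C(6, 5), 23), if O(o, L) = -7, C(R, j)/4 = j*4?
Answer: -1064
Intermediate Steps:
C(R, j) = 16*j (C(R, j) = 4*(j*4) = 4*(4*j) = 16*j)
(477 - 325)*O(C(6, 5), 23) = (477 - 325)*(-7) = 152*(-7) = -1064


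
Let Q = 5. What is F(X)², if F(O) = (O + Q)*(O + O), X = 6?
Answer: 17424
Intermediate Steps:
F(O) = 2*O*(5 + O) (F(O) = (O + 5)*(O + O) = (5 + O)*(2*O) = 2*O*(5 + O))
F(X)² = (2*6*(5 + 6))² = (2*6*11)² = 132² = 17424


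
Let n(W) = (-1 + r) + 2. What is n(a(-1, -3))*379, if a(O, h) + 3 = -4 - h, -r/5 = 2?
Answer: -3411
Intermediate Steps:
r = -10 (r = -5*2 = -10)
a(O, h) = -7 - h (a(O, h) = -3 + (-4 - h) = -7 - h)
n(W) = -9 (n(W) = (-1 - 10) + 2 = -11 + 2 = -9)
n(a(-1, -3))*379 = -9*379 = -3411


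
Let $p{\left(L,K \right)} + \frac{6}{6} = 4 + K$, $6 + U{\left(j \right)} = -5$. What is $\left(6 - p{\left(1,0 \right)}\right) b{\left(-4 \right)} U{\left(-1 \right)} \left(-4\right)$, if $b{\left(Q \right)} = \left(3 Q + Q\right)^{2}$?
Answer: $33792$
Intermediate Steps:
$U{\left(j \right)} = -11$ ($U{\left(j \right)} = -6 - 5 = -11$)
$p{\left(L,K \right)} = 3 + K$ ($p{\left(L,K \right)} = -1 + \left(4 + K\right) = 3 + K$)
$b{\left(Q \right)} = 16 Q^{2}$ ($b{\left(Q \right)} = \left(4 Q\right)^{2} = 16 Q^{2}$)
$\left(6 - p{\left(1,0 \right)}\right) b{\left(-4 \right)} U{\left(-1 \right)} \left(-4\right) = \left(6 - \left(3 + 0\right)\right) 16 \left(-4\right)^{2} \left(-11\right) \left(-4\right) = \left(6 - 3\right) 16 \cdot 16 \left(-11\right) \left(-4\right) = \left(6 - 3\right) 256 \left(-11\right) \left(-4\right) = 3 \left(\left(-2816\right) \left(-4\right)\right) = 3 \cdot 11264 = 33792$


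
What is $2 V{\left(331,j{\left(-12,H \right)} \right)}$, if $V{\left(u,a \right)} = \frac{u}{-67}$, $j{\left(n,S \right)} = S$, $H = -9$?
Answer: $- \frac{662}{67} \approx -9.8806$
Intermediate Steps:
$V{\left(u,a \right)} = - \frac{u}{67}$ ($V{\left(u,a \right)} = u \left(- \frac{1}{67}\right) = - \frac{u}{67}$)
$2 V{\left(331,j{\left(-12,H \right)} \right)} = 2 \left(\left(- \frac{1}{67}\right) 331\right) = 2 \left(- \frac{331}{67}\right) = - \frac{662}{67}$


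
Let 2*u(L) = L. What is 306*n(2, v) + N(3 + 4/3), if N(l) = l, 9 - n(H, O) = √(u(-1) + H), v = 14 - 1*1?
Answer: 8275/3 - 153*√6 ≈ 2383.6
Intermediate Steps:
u(L) = L/2
v = 13 (v = 14 - 1 = 13)
n(H, O) = 9 - √(-½ + H) (n(H, O) = 9 - √((½)*(-1) + H) = 9 - √(-½ + H))
306*n(2, v) + N(3 + 4/3) = 306*(9 - √(-2 + 4*2)/2) + (3 + 4/3) = 306*(9 - √(-2 + 8)/2) + (3 + (⅓)*4) = 306*(9 - √6/2) + (3 + 4/3) = (2754 - 153*√6) + 13/3 = 8275/3 - 153*√6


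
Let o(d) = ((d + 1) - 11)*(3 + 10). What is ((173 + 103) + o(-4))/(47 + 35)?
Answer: 47/41 ≈ 1.1463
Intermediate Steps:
o(d) = -130 + 13*d (o(d) = ((1 + d) - 11)*13 = (-10 + d)*13 = -130 + 13*d)
((173 + 103) + o(-4))/(47 + 35) = ((173 + 103) + (-130 + 13*(-4)))/(47 + 35) = (276 + (-130 - 52))/82 = (276 - 182)*(1/82) = 94*(1/82) = 47/41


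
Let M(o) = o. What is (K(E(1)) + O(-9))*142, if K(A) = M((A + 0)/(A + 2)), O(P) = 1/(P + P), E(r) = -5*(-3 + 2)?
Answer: 5893/63 ≈ 93.540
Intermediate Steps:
E(r) = 5 (E(r) = -5*(-1) = 5)
O(P) = 1/(2*P)
K(A) = A/(2 + A) (K(A) = (A + 0)/(A + 2) = A/(2 + A))
(K(E(1)) + O(-9))*142 = (5/(2 + 5) + (½)/(-9))*142 = (5/7 + (½)*(-⅑))*142 = (5*(⅐) - 1/18)*142 = (5/7 - 1/18)*142 = (83/126)*142 = 5893/63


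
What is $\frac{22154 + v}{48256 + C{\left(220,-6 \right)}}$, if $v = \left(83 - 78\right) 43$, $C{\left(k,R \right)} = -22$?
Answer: $\frac{22369}{48234} \approx 0.46376$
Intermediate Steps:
$v = 215$ ($v = 5 \cdot 43 = 215$)
$\frac{22154 + v}{48256 + C{\left(220,-6 \right)}} = \frac{22154 + 215}{48256 - 22} = \frac{22369}{48234}$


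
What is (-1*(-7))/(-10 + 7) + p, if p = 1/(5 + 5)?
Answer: -67/30 ≈ -2.2333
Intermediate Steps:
p = ⅒ (p = 1/10 = ⅒ ≈ 0.10000)
(-1*(-7))/(-10 + 7) + p = (-1*(-7))/(-10 + 7) + ⅒ = 7/(-3) + ⅒ = -⅓*7 + ⅒ = -7/3 + ⅒ = -67/30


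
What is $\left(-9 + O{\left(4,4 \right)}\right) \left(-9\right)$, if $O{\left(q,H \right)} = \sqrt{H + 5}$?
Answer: $54$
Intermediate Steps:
$O{\left(q,H \right)} = \sqrt{5 + H}$
$\left(-9 + O{\left(4,4 \right)}\right) \left(-9\right) = \left(-9 + \sqrt{5 + 4}\right) \left(-9\right) = \left(-9 + \sqrt{9}\right) \left(-9\right) = \left(-9 + 3\right) \left(-9\right) = \left(-6\right) \left(-9\right) = 54$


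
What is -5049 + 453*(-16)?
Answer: -12297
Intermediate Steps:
-5049 + 453*(-16) = -5049 - 7248 = -12297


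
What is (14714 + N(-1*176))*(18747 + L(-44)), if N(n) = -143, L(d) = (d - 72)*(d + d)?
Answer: 421903305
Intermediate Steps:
L(d) = 2*d*(-72 + d) (L(d) = (-72 + d)*(2*d) = 2*d*(-72 + d))
(14714 + N(-1*176))*(18747 + L(-44)) = (14714 - 143)*(18747 + 2*(-44)*(-72 - 44)) = 14571*(18747 + 2*(-44)*(-116)) = 14571*(18747 + 10208) = 14571*28955 = 421903305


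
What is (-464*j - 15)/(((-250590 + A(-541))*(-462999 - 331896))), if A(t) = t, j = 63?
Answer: -9749/66540925415 ≈ -1.4651e-7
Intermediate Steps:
(-464*j - 15)/(((-250590 + A(-541))*(-462999 - 331896))) = (-464*63 - 15)/(((-250590 - 541)*(-462999 - 331896))) = (-29232 - 15)/((-251131*(-794895))) = -29247/199622776245 = -29247*1/199622776245 = -9749/66540925415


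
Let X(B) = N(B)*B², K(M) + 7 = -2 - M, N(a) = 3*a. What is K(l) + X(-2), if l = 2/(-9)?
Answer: -295/9 ≈ -32.778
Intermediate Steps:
l = -2/9 (l = 2*(-⅑) = -2/9 ≈ -0.22222)
K(M) = -9 - M (K(M) = -7 + (-2 - M) = -9 - M)
X(B) = 3*B³ (X(B) = (3*B)*B² = 3*B³)
K(l) + X(-2) = (-9 - 1*(-2/9)) + 3*(-2)³ = (-9 + 2/9) + 3*(-8) = -79/9 - 24 = -295/9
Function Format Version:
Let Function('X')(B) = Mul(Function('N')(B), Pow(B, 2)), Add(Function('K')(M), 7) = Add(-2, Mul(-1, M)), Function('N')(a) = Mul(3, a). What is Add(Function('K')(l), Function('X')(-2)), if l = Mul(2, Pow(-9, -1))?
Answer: Rational(-295, 9) ≈ -32.778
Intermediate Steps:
l = Rational(-2, 9) (l = Mul(2, Rational(-1, 9)) = Rational(-2, 9) ≈ -0.22222)
Function('K')(M) = Add(-9, Mul(-1, M)) (Function('K')(M) = Add(-7, Add(-2, Mul(-1, M))) = Add(-9, Mul(-1, M)))
Function('X')(B) = Mul(3, Pow(B, 3)) (Function('X')(B) = Mul(Mul(3, B), Pow(B, 2)) = Mul(3, Pow(B, 3)))
Add(Function('K')(l), Function('X')(-2)) = Add(Add(-9, Mul(-1, Rational(-2, 9))), Mul(3, Pow(-2, 3))) = Add(Add(-9, Rational(2, 9)), Mul(3, -8)) = Add(Rational(-79, 9), -24) = Rational(-295, 9)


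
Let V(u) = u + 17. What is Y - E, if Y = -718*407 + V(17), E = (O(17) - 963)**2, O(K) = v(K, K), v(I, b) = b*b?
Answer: -746468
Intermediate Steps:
V(u) = 17 + u
v(I, b) = b**2
O(K) = K**2
E = 454276 (E = (17**2 - 963)**2 = (289 - 963)**2 = (-674)**2 = 454276)
Y = -292192 (Y = -718*407 + (17 + 17) = -292226 + 34 = -292192)
Y - E = -292192 - 1*454276 = -292192 - 454276 = -746468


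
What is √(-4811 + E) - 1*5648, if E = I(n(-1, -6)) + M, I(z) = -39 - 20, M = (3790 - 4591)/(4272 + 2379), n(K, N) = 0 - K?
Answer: -5648 + 3*I*√295519449/739 ≈ -5648.0 + 69.786*I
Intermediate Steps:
n(K, N) = -K
M = -89/739 (M = -801/6651 = -801*1/6651 = -89/739 ≈ -0.12043)
I(z) = -59
E = -43690/739 (E = -59 - 89/739 = -43690/739 ≈ -59.120)
√(-4811 + E) - 1*5648 = √(-4811 - 43690/739) - 1*5648 = √(-3599019/739) - 5648 = 3*I*√295519449/739 - 5648 = -5648 + 3*I*√295519449/739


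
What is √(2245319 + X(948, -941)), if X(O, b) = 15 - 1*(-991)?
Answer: 5*√89853 ≈ 1498.8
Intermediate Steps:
X(O, b) = 1006 (X(O, b) = 15 + 991 = 1006)
√(2245319 + X(948, -941)) = √(2245319 + 1006) = √2246325 = 5*√89853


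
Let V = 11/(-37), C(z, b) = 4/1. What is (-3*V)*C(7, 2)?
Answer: 132/37 ≈ 3.5676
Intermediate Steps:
C(z, b) = 4 (C(z, b) = 4*1 = 4)
V = -11/37 (V = 11*(-1/37) = -11/37 ≈ -0.29730)
(-3*V)*C(7, 2) = -3*(-11/37)*4 = (33/37)*4 = 132/37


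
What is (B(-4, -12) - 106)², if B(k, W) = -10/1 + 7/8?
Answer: 848241/64 ≈ 13254.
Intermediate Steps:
B(k, W) = -73/8 (B(k, W) = -10*1 + 7*(⅛) = -10 + 7/8 = -73/8)
(B(-4, -12) - 106)² = (-73/8 - 106)² = (-921/8)² = 848241/64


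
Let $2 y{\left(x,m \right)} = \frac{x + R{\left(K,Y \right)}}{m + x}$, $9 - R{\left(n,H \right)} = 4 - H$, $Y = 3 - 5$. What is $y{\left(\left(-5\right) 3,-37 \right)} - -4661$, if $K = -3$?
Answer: $\frac{121189}{26} \approx 4661.1$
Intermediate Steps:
$Y = -2$ ($Y = 3 - 5 = -2$)
$R{\left(n,H \right)} = 5 + H$ ($R{\left(n,H \right)} = 9 - \left(4 - H\right) = 9 + \left(-4 + H\right) = 5 + H$)
$y{\left(x,m \right)} = \frac{3 + x}{2 \left(m + x\right)}$ ($y{\left(x,m \right)} = \frac{\left(x + \left(5 - 2\right)\right) \frac{1}{m + x}}{2} = \frac{\left(x + 3\right) \frac{1}{m + x}}{2} = \frac{\left(3 + x\right) \frac{1}{m + x}}{2} = \frac{\frac{1}{m + x} \left(3 + x\right)}{2} = \frac{3 + x}{2 \left(m + x\right)}$)
$y{\left(\left(-5\right) 3,-37 \right)} - -4661 = \frac{3 - 15}{2 \left(-37 - 15\right)} - -4661 = \frac{3 - 15}{2 \left(-37 - 15\right)} + 4661 = \frac{1}{2} \frac{1}{-52} \left(-12\right) + 4661 = \frac{1}{2} \left(- \frac{1}{52}\right) \left(-12\right) + 4661 = \frac{3}{26} + 4661 = \frac{121189}{26}$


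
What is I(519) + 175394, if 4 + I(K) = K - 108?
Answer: 175801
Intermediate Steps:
I(K) = -112 + K (I(K) = -4 + (K - 108) = -4 + (-108 + K) = -112 + K)
I(519) + 175394 = (-112 + 519) + 175394 = 407 + 175394 = 175801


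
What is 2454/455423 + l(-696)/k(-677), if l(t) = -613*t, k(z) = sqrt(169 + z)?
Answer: 2454/455423 - 213324*I*sqrt(127)/127 ≈ 0.0053884 - 18929.0*I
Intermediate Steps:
2454/455423 + l(-696)/k(-677) = 2454/455423 + (-613*(-696))/(sqrt(169 - 677)) = 2454*(1/455423) + 426648/(sqrt(-508)) = 2454/455423 + 426648/((2*I*sqrt(127))) = 2454/455423 + 426648*(-I*sqrt(127)/254) = 2454/455423 - 213324*I*sqrt(127)/127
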